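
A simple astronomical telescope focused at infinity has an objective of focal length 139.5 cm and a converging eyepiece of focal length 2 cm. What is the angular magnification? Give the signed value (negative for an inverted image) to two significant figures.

-70

M = -f_obj/f_eye = -139.5/(2) = -69.750.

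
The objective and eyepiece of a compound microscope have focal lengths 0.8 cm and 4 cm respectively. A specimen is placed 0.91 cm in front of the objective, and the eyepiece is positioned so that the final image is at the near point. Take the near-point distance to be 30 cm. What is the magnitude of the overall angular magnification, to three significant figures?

61.8

Objective: 1/d_i = 1/f_obj - 1/d_o = 1/0.8 - 1/0.91 = 0.15110 cm^-1, so d_i = 6.618 cm.
m_obj = -d_i/d_o = -6.618/0.91 = -7.273.
Eyepiece angular magnification (image at near point): M_eye = 1 + D/f_e = 1 + 30/4 = 8.500.
Overall M = m_obj x M_eye = (-7.273)(8.500) = -61.82.
|M| = 61.82.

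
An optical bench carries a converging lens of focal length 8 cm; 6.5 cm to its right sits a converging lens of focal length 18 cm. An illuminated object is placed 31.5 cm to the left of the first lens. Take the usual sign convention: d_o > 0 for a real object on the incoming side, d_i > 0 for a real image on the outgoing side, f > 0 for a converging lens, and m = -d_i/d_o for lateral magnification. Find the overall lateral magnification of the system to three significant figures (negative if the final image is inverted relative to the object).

First lens: d_i1 = 1/(1/8 - 1/31.5) = 10.723 cm.
m_1 = -(10.723)/31.5 = -0.3404.
This image would form 10.723 cm past lens 1, i.e. 4.223 cm beyond lens 2, so it is a virtual object for lens 2: d_o2 = 6.5 - 10.723 = -4.223 cm.
Second lens: d_i2 = 1/(1/18 - 1/(-4.223)) = 3.421 cm.
m_2 = -(3.421)/(-4.223) = 0.8100.
Total m = m_1 x m_2 = (-0.3404)(0.8100) = -0.2757.

-0.276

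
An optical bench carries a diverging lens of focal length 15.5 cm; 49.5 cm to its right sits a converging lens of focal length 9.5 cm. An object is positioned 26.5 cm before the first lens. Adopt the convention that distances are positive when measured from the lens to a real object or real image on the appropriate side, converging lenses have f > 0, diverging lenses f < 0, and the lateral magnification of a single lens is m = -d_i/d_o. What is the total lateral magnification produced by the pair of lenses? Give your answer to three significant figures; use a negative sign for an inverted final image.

-0.0704

Lens 1: 1/d_i1 = 1/f_1 - 1/d_o1 = 1/(-15.5) - 1/26.5 = -0.10225 cm^-1, so d_i1 = -9.780 cm.
m_1 = -(-9.780)/26.5 = 0.3690.
The intermediate image is virtual, 9.780 cm to the left of lens 1, so d_o2 = L - d_i1 = 49.5 - (-9.780) = 59.280 cm.
Lens 2: 1/d_i2 = 1/f_2 - 1/d_o2 = 1/9.5 - 1/(59.280) = 0.08839 cm^-1, so d_i2 = 11.313 cm.
m_2 = -(11.313)/(59.280) = -0.1908.
The system's lateral magnification is m_1 m_2 = (0.3690)(-0.1908) = -0.0704.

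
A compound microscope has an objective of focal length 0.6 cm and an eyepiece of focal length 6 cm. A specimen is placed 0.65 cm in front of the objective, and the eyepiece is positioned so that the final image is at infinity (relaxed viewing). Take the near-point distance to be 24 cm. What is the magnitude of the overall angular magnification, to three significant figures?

48.0

Objective: 1/d_i = 1/f_obj - 1/d_o = 1/0.6 - 1/0.65 = 0.12821 cm^-1, so d_i = 7.800 cm.
m_obj = -d_i/d_o = -7.800/0.65 = -12.000.
Eyepiece angular magnification (image at infinity): M_eye = D/f_e = 24/6 = 4.000.
Overall M = m_obj x M_eye = (-12.000)(4.000) = -48.00.
|M| = 48.00.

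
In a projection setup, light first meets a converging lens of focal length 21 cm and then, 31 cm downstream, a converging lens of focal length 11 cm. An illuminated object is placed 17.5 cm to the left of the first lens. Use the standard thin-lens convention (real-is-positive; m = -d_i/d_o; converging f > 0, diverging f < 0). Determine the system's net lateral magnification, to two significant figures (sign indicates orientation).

First lens: d_i1 = 1/(1/21 - 1/17.5) = -105.000 cm.
m_1 = -(-105.000)/17.5 = 6.0000.
The intermediate image is virtual, 105.000 cm to the left of lens 1, so d_o2 = L - d_i1 = 31 - (-105.000) = 136.000 cm.
Second lens: d_i2 = 1/(1/11 - 1/(136.000)) = 11.968 cm.
m_2 = -(11.968)/(136.000) = -0.0880.
Overall magnification: m = m_1 m_2 = -0.5280.

-0.53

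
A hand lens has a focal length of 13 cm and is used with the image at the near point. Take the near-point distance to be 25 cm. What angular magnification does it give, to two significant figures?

2.9

M = 1 + D/f = 1 + 25/13 = 2.923.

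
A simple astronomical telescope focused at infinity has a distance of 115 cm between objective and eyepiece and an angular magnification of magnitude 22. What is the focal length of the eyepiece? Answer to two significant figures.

In normal adjustment the tube length equals f_obj + f_eye and |M| = f_obj/f_eye.
So f_obj = 22 f_eye and 22 f_eye + f_eye = 115 cm, giving f_eye = 115/23 = 5.000 cm and f_obj = 110.000 cm.

5.0 cm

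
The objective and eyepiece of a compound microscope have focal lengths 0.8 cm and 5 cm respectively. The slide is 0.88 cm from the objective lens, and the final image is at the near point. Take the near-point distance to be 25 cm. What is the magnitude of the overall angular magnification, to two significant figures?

Objective: 1/d_i = 1/f_obj - 1/d_o = 1/0.8 - 1/0.88 = 0.11364 cm^-1, so d_i = 8.800 cm.
m_obj = -d_i/d_o = -8.800/0.88 = -10.000.
Eyepiece angular magnification (image at near point): M_eye = 1 + D/f_e = 1 + 25/5 = 6.000.
Overall M = m_obj x M_eye = (-10.000)(6.000) = -60.00.
|M| = 60.00.

60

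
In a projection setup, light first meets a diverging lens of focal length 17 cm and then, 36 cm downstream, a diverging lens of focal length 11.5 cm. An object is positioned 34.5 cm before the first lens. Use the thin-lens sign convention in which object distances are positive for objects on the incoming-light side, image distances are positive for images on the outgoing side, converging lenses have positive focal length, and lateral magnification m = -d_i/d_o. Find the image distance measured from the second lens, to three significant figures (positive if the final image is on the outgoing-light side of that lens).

-9.25 cm

First lens: d_i1 = 1/(1/(-17) - 1/34.5) = -11.388 cm.
With d_i1 < 0 the first image is virtual and lies on the object side; the object distance for lens 2 is d_o2 = 36 - (-11.388) = 47.388 cm.
Second lens: d_i2 = 1/(1/(-11.5) - 1/(47.388)) = -9.254 cm.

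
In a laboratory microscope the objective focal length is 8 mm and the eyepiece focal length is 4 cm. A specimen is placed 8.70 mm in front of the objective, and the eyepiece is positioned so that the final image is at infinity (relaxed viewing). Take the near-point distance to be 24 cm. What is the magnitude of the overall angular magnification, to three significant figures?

Convert to cm: f_obj = 8 mm = 0.8 cm; d_o = 8.70 mm = 0.87 cm.
Objective: 1/d_i = 1/f_obj - 1/d_o = 1/0.8 - 1/0.87 = 0.10057 cm^-1, so d_i = 9.943 cm.
m_obj = -d_i/d_o = -9.943/0.87 = -11.429.
Eyepiece angular magnification (image at infinity): M_eye = D/f_e = 24/4 = 6.000.
Overall M = m_obj x M_eye = (-11.429)(6.000) = -68.57.
|M| = 68.57.

68.6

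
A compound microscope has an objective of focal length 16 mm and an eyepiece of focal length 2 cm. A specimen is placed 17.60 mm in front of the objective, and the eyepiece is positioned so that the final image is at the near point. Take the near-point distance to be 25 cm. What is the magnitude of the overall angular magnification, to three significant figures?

Convert to cm: f_obj = 16 mm = 1.6 cm; d_o = 17.60 mm = 1.76 cm.
Objective: 1/d_i = 1/f_obj - 1/d_o = 1/1.6 - 1/1.76 = 0.05682 cm^-1, so d_i = 17.600 cm.
m_obj = -d_i/d_o = -17.600/1.76 = -10.000.
Eyepiece angular magnification (image at near point): M_eye = 1 + D/f_e = 1 + 25/2 = 13.500.
Overall M = m_obj x M_eye = (-10.000)(13.500) = -135.00.
|M| = 135.00.

135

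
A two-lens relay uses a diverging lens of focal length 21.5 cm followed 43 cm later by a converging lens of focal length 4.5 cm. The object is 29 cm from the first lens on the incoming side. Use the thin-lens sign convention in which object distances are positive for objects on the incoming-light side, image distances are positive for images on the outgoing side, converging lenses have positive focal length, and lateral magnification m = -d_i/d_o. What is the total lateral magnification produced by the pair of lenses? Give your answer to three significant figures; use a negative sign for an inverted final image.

-0.0377

Lens 1: 1/d_i1 = 1/f_1 - 1/d_o1 = 1/(-21.5) - 1/29 = -0.08099 cm^-1, so d_i1 = -12.347 cm.
m_1 = -(-12.347)/29 = 0.4257.
With d_i1 < 0 the first image is virtual and lies on the object side; the object distance for lens 2 is d_o2 = 43 - (-12.347) = 55.347 cm.
Lens 2: 1/d_i2 = 1/f_2 - 1/d_o2 = 1/4.5 - 1/(55.347) = 0.20415 cm^-1, so d_i2 = 4.898 cm.
m_2 = -(4.898)/(55.347) = -0.0885.
Overall magnification: m = m_1 m_2 = -0.0377.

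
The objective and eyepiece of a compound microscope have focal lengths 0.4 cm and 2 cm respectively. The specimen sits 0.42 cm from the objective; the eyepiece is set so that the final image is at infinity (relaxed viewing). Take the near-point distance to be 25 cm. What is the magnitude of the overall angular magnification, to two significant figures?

Objective: 1/d_i = 1/f_obj - 1/d_o = 1/0.4 - 1/0.42 = 0.11905 cm^-1, so d_i = 8.400 cm.
m_obj = -d_i/d_o = -8.400/0.42 = -20.000.
Eyepiece angular magnification (image at infinity): M_eye = D/f_e = 25/2 = 12.500.
Overall M = m_obj x M_eye = (-20.000)(12.500) = -250.00.
|M| = 250.00.

250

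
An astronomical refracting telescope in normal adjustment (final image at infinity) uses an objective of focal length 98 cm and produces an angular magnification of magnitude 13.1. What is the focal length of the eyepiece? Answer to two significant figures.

7.5 cm

|M| = f_obj/f_eye, so f_eye = f_obj/|M| = 98/13.1 = 7.481 cm.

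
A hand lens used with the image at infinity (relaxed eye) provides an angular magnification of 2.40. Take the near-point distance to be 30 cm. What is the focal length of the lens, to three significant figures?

For the image at infinity, M = D/f.
f = D/M = 30/2.4 = 12.500 cm.

12.5 cm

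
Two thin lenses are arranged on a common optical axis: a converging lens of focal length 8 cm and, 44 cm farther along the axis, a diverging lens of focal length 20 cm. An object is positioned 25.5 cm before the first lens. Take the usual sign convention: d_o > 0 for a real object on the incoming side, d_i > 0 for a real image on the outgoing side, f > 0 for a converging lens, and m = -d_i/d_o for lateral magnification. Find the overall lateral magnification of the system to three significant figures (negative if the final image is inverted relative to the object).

Lens 1: 1/d_i1 = 1/f_1 - 1/d_o1 = 1/8 - 1/25.5 = 0.08578 cm^-1, so d_i1 = 11.657 cm.
m_1 = -(11.657)/25.5 = -0.4571.
That image sits 32.343 cm in front of the second lens, so d_o2 = 32.343 cm.
Lens 2: 1/d_i2 = 1/f_2 - 1/d_o2 = 1/(-20) - 1/(32.343) = -0.08092 cm^-1, so d_i2 = -12.358 cm.
m_2 = -(-12.358)/(32.343) = 0.3821.
Overall magnification: m = m_1 m_2 = -0.1747.

-0.175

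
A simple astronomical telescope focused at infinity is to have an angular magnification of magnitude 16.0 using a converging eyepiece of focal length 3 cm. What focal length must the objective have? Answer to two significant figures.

|M| = f_obj/|f_eye|, so f_obj = |M| x |f_eye| = 16.0 x 3 = 48.000 cm.

48 cm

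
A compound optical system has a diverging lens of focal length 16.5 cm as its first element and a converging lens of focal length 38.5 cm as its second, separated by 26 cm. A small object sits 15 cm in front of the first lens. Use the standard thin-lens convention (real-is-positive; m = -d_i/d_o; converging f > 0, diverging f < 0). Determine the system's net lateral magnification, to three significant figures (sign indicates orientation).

Lens 1: 1/d_i1 = 1/f_1 - 1/d_o1 = 1/(-16.5) - 1/15 = -0.12727 cm^-1, so d_i1 = -7.857 cm.
m_1 = -(-7.857)/15 = 0.5238.
The intermediate image is virtual, 7.857 cm to the left of lens 1, so d_o2 = L - d_i1 = 26 - (-7.857) = 33.857 cm.
Lens 2: 1/d_i2 = 1/f_2 - 1/d_o2 = 1/38.5 - 1/(33.857) = -0.00356 cm^-1, so d_i2 = -280.754 cm.
m_2 = -(-280.754)/(33.857) = 8.2923.
Total m = m_1 x m_2 = (0.5238)(8.2923) = 4.3436.

4.34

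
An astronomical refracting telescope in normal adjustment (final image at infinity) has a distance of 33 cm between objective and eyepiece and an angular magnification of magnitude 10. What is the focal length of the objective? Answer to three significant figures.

30.0 cm

In normal adjustment the tube length equals f_obj + f_eye and |M| = f_obj/f_eye.
So f_obj = 10 f_eye and 10 f_eye + f_eye = 33 cm, giving f_eye = 33/11 = 3.000 cm and f_obj = 30.000 cm.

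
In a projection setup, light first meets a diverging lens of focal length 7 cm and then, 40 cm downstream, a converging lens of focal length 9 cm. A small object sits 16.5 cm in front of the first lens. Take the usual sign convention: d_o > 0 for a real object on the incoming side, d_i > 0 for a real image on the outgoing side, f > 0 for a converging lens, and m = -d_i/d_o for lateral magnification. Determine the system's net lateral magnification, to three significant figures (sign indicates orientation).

Lens 1: 1/d_i1 = 1/f_1 - 1/d_o1 = 1/(-7) - 1/16.5 = -0.20346 cm^-1, so d_i1 = -4.915 cm.
m_1 = -(-4.915)/16.5 = 0.2979.
With d_i1 < 0 the first image is virtual and lies on the object side; the object distance for lens 2 is d_o2 = 40 - (-4.915) = 44.915 cm.
Lens 2: 1/d_i2 = 1/f_2 - 1/d_o2 = 1/9 - 1/(44.915) = 0.08885 cm^-1, so d_i2 = 11.255 cm.
m_2 = -(11.255)/(44.915) = -0.2506.
The system's lateral magnification is m_1 m_2 = (0.2979)(-0.2506) = -0.0746.

-0.0746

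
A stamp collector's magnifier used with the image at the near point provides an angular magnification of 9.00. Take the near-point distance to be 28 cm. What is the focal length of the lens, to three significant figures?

For the image at the near point, M = 1 + D/f.
f = D/(M - 1) = 28/(9.0 - 1) = 3.500 cm.

3.50 cm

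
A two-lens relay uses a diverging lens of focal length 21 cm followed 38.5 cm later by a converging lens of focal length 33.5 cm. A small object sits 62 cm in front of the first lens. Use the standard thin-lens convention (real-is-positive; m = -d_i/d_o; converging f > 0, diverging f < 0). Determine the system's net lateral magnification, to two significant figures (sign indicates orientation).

First lens: d_i1 = 1/(1/(-21) - 1/62) = -15.687 cm.
m_1 = -(-15.687)/62 = 0.2530.
With d_i1 < 0 the first image is virtual and lies on the object side; the object distance for lens 2 is d_o2 = 38.5 - (-15.687) = 54.187 cm.
Second lens: d_i2 = 1/(1/33.5 - 1/(54.187)) = 87.750 cm.
m_2 = -(87.750)/(54.187) = -1.6194.
Total m = m_1 x m_2 = (0.2530)(-1.6194) = -0.4097.

-0.41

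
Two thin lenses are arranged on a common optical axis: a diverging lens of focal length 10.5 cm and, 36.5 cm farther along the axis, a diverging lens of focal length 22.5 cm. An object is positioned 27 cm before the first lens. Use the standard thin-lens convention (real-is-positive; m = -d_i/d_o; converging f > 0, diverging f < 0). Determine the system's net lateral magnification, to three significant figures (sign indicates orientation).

Lens 1: 1/d_i1 = 1/f_1 - 1/d_o1 = 1/(-10.5) - 1/27 = -0.13228 cm^-1, so d_i1 = -7.560 cm.
m_1 = -(-7.560)/27 = 0.2800.
The intermediate image is virtual, 7.560 cm to the left of lens 1, so d_o2 = L - d_i1 = 36.5 - (-7.560) = 44.060 cm.
Lens 2: 1/d_i2 = 1/f_2 - 1/d_o2 = 1/(-22.5) - 1/(44.060) = -0.06714 cm^-1, so d_i2 = -14.894 cm.
m_2 = -(-14.894)/(44.060) = 0.3380.
Overall magnification: m = m_1 m_2 = 0.0947.

0.0947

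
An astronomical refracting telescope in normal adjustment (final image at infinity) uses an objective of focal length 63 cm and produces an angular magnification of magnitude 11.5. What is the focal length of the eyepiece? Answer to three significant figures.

5.48 cm

|M| = f_obj/f_eye, so f_eye = f_obj/|M| = 63/11.5 = 5.478 cm.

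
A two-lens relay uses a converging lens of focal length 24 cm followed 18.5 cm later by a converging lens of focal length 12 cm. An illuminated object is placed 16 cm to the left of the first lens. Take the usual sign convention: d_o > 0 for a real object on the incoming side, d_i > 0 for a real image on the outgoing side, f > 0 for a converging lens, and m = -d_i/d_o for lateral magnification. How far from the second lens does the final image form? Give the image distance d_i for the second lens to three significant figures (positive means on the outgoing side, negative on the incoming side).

14.6 cm

Lens 1: 1/d_i1 = 1/f_1 - 1/d_o1 = 1/24 - 1/16 = -0.02083 cm^-1, so d_i1 = -48.000 cm.
With d_i1 < 0 the first image is virtual and lies on the object side; the object distance for lens 2 is d_o2 = 18.5 - (-48.000) = 66.500 cm.
Lens 2: 1/d_i2 = 1/f_2 - 1/d_o2 = 1/12 - 1/(66.500) = 0.06830 cm^-1, so d_i2 = 14.642 cm.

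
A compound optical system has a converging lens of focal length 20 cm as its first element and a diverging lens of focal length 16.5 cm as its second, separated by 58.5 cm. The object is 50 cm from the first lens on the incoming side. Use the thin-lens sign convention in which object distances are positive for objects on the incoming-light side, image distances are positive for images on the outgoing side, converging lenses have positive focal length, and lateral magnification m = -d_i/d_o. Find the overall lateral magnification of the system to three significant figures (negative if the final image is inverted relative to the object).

First lens: d_i1 = 1/(1/20 - 1/50) = 33.333 cm.
m_1 = -(33.333)/50 = -0.6667.
That image sits 25.167 cm in front of the second lens, so d_o2 = 25.167 cm.
Second lens: d_i2 = 1/(1/(-16.5) - 1/(25.167)) = -9.966 cm.
m_2 = -(-9.966)/(25.167) = 0.3960.
Overall magnification: m = m_1 m_2 = -0.2640.

-0.264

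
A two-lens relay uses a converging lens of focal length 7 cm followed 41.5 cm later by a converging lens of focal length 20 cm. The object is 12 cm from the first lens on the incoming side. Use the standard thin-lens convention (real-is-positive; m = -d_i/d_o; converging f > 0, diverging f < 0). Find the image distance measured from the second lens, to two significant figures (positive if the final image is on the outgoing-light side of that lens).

Applying the thin-lens equation to the first lens, 1/7 = 1/12 + 1/d_i1, which gives d_i1 = 16.800 cm.
Object distance for lens 2: d_o2 = 41.5 - 16.800 = 24.700 cm.
Applying the thin-lens equation again with f_2 = 20 cm and d_o2 = 24.700 cm gives d_i2 = 105.106 cm.

110 cm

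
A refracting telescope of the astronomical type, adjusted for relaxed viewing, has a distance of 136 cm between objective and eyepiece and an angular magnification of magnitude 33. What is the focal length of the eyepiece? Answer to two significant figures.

In normal adjustment the tube length equals f_obj + f_eye and |M| = f_obj/f_eye.
So f_obj = 33 f_eye and 33 f_eye + f_eye = 136 cm, giving f_eye = 136/34 = 4.000 cm and f_obj = 132.000 cm.

4.0 cm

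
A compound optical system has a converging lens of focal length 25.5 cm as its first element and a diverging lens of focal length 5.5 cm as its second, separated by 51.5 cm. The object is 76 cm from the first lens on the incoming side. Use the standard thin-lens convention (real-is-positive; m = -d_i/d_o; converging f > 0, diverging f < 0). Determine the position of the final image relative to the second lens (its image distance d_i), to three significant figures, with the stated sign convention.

Lens 1: 1/d_i1 = 1/f_1 - 1/d_o1 = 1/25.5 - 1/76 = 0.02606 cm^-1, so d_i1 = 38.376 cm.
The intermediate image is 38.376 cm to the right of lens 1, so d_o2 = L - d_i1 = 51.5 - 38.376 = 13.124 cm.
Lens 2: 1/d_i2 = 1/f_2 - 1/d_o2 = 1/(-5.5) - 1/(13.124) = -0.25802 cm^-1, so d_i2 = -3.876 cm.

-3.88 cm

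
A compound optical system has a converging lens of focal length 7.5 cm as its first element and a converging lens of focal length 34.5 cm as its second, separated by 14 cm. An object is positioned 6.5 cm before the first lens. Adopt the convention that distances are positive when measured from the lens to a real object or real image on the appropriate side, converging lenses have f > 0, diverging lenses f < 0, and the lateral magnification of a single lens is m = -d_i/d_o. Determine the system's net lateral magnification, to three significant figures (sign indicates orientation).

-9.16

First lens: d_i1 = 1/(1/7.5 - 1/6.5) = -48.750 cm.
m_1 = -(-48.750)/6.5 = 7.5000.
The intermediate image is virtual, 48.750 cm to the left of lens 1, so d_o2 = L - d_i1 = 14 - (-48.750) = 62.750 cm.
Second lens: d_i2 = 1/(1/34.5 - 1/(62.750)) = 76.633 cm.
m_2 = -(76.633)/(62.750) = -1.2212.
The system's lateral magnification is m_1 m_2 = (7.5000)(-1.2212) = -9.1593.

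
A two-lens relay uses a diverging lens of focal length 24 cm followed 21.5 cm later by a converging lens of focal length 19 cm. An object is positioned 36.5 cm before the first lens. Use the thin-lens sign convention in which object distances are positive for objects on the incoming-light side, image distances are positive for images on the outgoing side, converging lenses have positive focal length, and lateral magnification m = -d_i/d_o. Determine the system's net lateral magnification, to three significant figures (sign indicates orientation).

-0.444

Applying the thin-lens equation to the first lens, 1/(-24) = 1/36.5 + 1/d_i1, which gives d_i1 = -14.479 cm.
Its lateral magnification is m_1 = -d_i1/d_o1 = -(-14.479)/36.5 = 0.3967.
With d_i1 < 0 the first image is virtual and lies on the object side; the object distance for lens 2 is d_o2 = 21.5 - (-14.479) = 35.979 cm.
Applying the thin-lens equation again with f_2 = 19 cm and d_o2 = 35.979 cm gives d_i2 = 40.261 cm.
m_2 = -(40.261)/(35.979) = -1.1190.
Overall magnification: m = m_1 m_2 = -0.4439.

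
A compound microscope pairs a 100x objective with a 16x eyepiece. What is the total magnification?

1600

The overall magnification of a compound microscope is the product of the objective and eyepiece magnifications:
M = M_obj x M_eye = 100 x 16 = 1600.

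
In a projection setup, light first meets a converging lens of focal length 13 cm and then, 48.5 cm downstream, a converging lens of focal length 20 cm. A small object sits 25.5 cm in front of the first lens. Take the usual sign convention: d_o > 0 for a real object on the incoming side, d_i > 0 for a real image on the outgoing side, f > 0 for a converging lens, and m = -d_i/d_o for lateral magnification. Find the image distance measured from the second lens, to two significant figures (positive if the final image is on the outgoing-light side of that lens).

220 cm

Lens 1: 1/d_i1 = 1/f_1 - 1/d_o1 = 1/13 - 1/25.5 = 0.03771 cm^-1, so d_i1 = 26.520 cm.
The intermediate image is 26.520 cm to the right of lens 1, so d_o2 = L - d_i1 = 48.5 - 26.520 = 21.980 cm.
Lens 2: 1/d_i2 = 1/f_2 - 1/d_o2 = 1/20 - 1/(21.980) = 0.00450 cm^-1, so d_i2 = 222.020 cm.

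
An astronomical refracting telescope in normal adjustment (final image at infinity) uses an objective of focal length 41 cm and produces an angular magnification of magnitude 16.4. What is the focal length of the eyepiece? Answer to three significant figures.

|M| = f_obj/f_eye, so f_eye = f_obj/|M| = 41/16.4 = 2.500 cm.

2.50 cm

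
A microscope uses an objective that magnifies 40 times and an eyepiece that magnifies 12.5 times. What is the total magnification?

The overall magnification of a compound microscope is the product of the objective and eyepiece magnifications:
M = M_obj x M_eye = 40 x 12.5 = 500.

500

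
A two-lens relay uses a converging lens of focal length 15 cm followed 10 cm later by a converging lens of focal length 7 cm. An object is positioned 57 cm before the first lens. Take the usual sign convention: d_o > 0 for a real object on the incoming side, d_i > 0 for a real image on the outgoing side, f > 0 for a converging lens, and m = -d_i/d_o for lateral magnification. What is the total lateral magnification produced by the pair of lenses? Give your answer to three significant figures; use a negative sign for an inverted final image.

-0.144

First lens: d_i1 = 1/(1/15 - 1/57) = 20.357 cm.
m_1 = -(20.357)/57 = -0.3571.
This image would form 20.357 cm past lens 1, i.e. 10.357 cm beyond lens 2, so it is a virtual object for lens 2: d_o2 = 10 - 20.357 = -10.357 cm.
Second lens: d_i2 = 1/(1/7 - 1/(-10.357)) = 4.177 cm.
m_2 = -(4.177)/(-10.357) = 0.4033.
The system's lateral magnification is m_1 m_2 = (-0.3571)(0.4033) = -0.1440.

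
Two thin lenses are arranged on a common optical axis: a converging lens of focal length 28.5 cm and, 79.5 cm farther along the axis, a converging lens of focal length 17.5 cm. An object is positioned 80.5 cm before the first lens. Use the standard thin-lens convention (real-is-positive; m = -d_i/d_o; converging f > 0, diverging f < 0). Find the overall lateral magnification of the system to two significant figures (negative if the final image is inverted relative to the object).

0.54

Applying the thin-lens equation to the first lens, 1/28.5 = 1/80.5 + 1/d_i1, which gives d_i1 = 44.120 cm.
Its lateral magnification is m_1 = -d_i1/d_o1 = -(44.120)/80.5 = -0.5481.
The intermediate image is 44.120 cm to the right of lens 1, so d_o2 = L - d_i1 = 79.5 - 44.120 = 35.380 cm.
Applying the thin-lens equation again with f_2 = 17.5 cm and d_o2 = 35.380 cm gives d_i2 = 34.628 cm.
m_2 = -(34.628)/(35.380) = -0.9788.
Overall magnification: m = m_1 m_2 = 0.5364.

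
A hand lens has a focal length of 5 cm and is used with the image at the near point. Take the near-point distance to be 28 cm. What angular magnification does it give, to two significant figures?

6.6

M = 1 + D/f = 1 + 28/5 = 6.600.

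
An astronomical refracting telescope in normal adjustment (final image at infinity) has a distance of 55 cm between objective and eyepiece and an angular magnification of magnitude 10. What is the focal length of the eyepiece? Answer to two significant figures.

5.0 cm

In normal adjustment the tube length equals f_obj + f_eye and |M| = f_obj/f_eye.
So f_obj = 10 f_eye and 10 f_eye + f_eye = 55 cm, giving f_eye = 55/11 = 5.000 cm and f_obj = 50.000 cm.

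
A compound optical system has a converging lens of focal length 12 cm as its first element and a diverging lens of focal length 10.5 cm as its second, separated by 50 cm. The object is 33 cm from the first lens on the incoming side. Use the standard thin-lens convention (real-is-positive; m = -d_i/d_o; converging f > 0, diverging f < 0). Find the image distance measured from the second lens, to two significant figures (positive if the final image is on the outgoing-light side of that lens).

-7.9 cm

First lens: d_i1 = 1/(1/12 - 1/33) = 18.857 cm.
Object distance for lens 2: d_o2 = 50 - 18.857 = 31.143 cm.
Second lens: d_i2 = 1/(1/(-10.5) - 1/(31.143)) = -7.852 cm.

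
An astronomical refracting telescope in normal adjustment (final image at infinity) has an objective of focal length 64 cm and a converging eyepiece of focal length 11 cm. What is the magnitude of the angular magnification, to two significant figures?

|M| = f_obj/|f_eye| = 64/11 = 5.818.

5.8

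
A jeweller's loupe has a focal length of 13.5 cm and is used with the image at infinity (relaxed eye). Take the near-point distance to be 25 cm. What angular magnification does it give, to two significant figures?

1.9

M = D/f = 25/13.5 = 1.852.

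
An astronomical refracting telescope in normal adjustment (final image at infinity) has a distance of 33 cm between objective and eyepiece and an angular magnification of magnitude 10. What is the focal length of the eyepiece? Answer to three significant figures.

3.00 cm

In normal adjustment the tube length equals f_obj + f_eye and |M| = f_obj/f_eye.
So f_obj = 10 f_eye and 10 f_eye + f_eye = 33 cm, giving f_eye = 33/11 = 3.000 cm and f_obj = 30.000 cm.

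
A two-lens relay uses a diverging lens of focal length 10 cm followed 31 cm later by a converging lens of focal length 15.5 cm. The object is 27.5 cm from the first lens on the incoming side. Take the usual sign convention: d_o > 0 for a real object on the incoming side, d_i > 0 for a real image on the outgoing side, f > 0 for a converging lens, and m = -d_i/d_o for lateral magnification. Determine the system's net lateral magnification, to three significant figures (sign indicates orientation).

-0.181

Lens 1: 1/d_i1 = 1/f_1 - 1/d_o1 = 1/(-10) - 1/27.5 = -0.13636 cm^-1, so d_i1 = -7.333 cm.
m_1 = -(-7.333)/27.5 = 0.2667.
The intermediate image is virtual, 7.333 cm to the left of lens 1, so d_o2 = L - d_i1 = 31 - (-7.333) = 38.333 cm.
Lens 2: 1/d_i2 = 1/f_2 - 1/d_o2 = 1/15.5 - 1/(38.333) = 0.03843 cm^-1, so d_i2 = 26.022 cm.
m_2 = -(26.022)/(38.333) = -0.6788.
Total m = m_1 x m_2 = (0.2667)(-0.6788) = -0.1810.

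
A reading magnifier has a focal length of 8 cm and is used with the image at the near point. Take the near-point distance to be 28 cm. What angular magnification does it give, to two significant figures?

4.5

M = 1 + D/f = 1 + 28/8 = 4.500.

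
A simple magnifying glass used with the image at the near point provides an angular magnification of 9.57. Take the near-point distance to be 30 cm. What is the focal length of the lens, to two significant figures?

3.5 cm

For the image at the near point, M = 1 + D/f.
f = D/(M - 1) = 30/(9.57 - 1) = 3.501 cm.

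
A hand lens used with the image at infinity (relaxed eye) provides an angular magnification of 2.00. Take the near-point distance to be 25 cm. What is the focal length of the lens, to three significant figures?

12.5 cm

For the image at infinity, M = D/f.
f = D/M = 25/2.0 = 12.500 cm.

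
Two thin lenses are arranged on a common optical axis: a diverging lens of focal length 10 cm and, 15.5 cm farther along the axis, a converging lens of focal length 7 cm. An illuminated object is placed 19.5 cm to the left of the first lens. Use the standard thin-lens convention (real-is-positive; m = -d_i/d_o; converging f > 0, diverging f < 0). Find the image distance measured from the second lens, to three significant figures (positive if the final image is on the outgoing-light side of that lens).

First lens: d_i1 = 1/(1/(-10) - 1/19.5) = -6.610 cm.
The intermediate image is virtual, 6.610 cm to the left of lens 1, so d_o2 = L - d_i1 = 15.5 - (-6.610) = 22.110 cm.
Second lens: d_i2 = 1/(1/7 - 1/(22.110)) = 10.243 cm.

10.2 cm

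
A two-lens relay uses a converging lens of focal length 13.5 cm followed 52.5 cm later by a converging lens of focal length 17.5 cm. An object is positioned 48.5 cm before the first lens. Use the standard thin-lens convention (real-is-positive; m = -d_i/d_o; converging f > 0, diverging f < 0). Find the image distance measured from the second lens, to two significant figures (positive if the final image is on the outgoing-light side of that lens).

Lens 1: 1/d_i1 = 1/f_1 - 1/d_o1 = 1/13.5 - 1/48.5 = 0.05346 cm^-1, so d_i1 = 18.707 cm.
That image sits 33.793 cm in front of the second lens, so d_o2 = 33.793 cm.
Lens 2: 1/d_i2 = 1/f_2 - 1/d_o2 = 1/17.5 - 1/(33.793) = 0.02755 cm^-1, so d_i2 = 36.297 cm.

36 cm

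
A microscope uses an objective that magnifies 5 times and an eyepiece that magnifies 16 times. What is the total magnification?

The overall magnification of a compound microscope is the product of the objective and eyepiece magnifications:
M = M_obj x M_eye = 5 x 16 = 80.

80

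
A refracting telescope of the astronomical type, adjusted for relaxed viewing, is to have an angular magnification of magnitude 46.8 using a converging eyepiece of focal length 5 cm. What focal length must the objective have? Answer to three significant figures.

|M| = f_obj/|f_eye|, so f_obj = |M| x |f_eye| = 46.8 x 5 = 234.000 cm.

234 cm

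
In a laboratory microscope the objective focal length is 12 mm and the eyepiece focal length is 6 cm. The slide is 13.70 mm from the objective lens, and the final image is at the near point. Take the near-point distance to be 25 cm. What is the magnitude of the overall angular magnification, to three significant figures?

Convert to cm: f_obj = 12 mm = 1.2 cm; d_o = 13.70 mm = 1.37 cm.
Objective: 1/d_i = 1/f_obj - 1/d_o = 1/1.2 - 1/1.37 = 0.10341 cm^-1, so d_i = 9.671 cm.
m_obj = -d_i/d_o = -9.671/1.37 = -7.059.
Eyepiece angular magnification (image at near point): M_eye = 1 + D/f_e = 1 + 25/6 = 5.167.
Overall M = m_obj x M_eye = (-7.059)(5.167) = -36.47.
|M| = 36.47.

36.5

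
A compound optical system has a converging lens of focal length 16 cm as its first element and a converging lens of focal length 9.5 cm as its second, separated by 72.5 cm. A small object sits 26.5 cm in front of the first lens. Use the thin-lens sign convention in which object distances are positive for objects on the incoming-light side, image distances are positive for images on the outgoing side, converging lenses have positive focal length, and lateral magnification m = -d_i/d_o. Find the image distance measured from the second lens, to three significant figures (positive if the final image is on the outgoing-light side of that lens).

Lens 1: 1/d_i1 = 1/f_1 - 1/d_o1 = 1/16 - 1/26.5 = 0.02476 cm^-1, so d_i1 = 40.381 cm.
Object distance for lens 2: d_o2 = 72.5 - 40.381 = 32.119 cm.
Lens 2: 1/d_i2 = 1/f_2 - 1/d_o2 = 1/9.5 - 1/(32.119) = 0.07413 cm^-1, so d_i2 = 13.490 cm.

13.5 cm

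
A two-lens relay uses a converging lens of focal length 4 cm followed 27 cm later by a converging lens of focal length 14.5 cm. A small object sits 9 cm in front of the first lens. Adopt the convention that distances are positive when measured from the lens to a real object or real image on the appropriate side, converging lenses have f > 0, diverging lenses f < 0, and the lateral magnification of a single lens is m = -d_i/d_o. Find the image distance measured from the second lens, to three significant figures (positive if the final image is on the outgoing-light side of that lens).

54.2 cm

First lens: d_i1 = 1/(1/4 - 1/9) = 7.200 cm.
That image sits 19.800 cm in front of the second lens, so d_o2 = 19.800 cm.
Second lens: d_i2 = 1/(1/14.5 - 1/(19.800)) = 54.170 cm.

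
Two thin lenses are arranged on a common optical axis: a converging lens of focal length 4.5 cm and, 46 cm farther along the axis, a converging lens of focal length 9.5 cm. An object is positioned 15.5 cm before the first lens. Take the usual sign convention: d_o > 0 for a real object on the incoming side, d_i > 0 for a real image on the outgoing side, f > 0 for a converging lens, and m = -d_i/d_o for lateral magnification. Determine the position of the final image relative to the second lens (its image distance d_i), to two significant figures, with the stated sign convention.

12 cm

Lens 1: 1/d_i1 = 1/f_1 - 1/d_o1 = 1/4.5 - 1/15.5 = 0.15771 cm^-1, so d_i1 = 6.341 cm.
Object distance for lens 2: d_o2 = 46 - 6.341 = 39.659 cm.
Lens 2: 1/d_i2 = 1/f_2 - 1/d_o2 = 1/9.5 - 1/(39.659) = 0.08005 cm^-1, so d_i2 = 12.492 cm.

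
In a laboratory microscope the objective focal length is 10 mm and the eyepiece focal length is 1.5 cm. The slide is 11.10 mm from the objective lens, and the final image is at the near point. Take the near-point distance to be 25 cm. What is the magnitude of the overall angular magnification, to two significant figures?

Convert to cm: f_obj = 10 mm = 1 cm; d_o = 11.10 mm = 1.11 cm.
Objective: 1/d_i = 1/f_obj - 1/d_o = 1/1 - 1/1.11 = 0.09910 cm^-1, so d_i = 10.091 cm.
m_obj = -d_i/d_o = -10.091/1.11 = -9.091.
Eyepiece angular magnification (image at near point): M_eye = 1 + D/f_e = 1 + 25/1.5 = 17.667.
Overall M = m_obj x M_eye = (-9.091)(17.667) = -160.61.
|M| = 160.61.

160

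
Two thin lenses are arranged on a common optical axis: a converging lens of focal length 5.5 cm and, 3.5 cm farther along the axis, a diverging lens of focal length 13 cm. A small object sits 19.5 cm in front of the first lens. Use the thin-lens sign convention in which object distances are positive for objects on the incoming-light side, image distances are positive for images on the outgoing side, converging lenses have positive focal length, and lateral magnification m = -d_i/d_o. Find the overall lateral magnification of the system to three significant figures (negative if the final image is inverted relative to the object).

-0.578

Applying the thin-lens equation to the first lens, 1/5.5 = 1/19.5 + 1/d_i1, which gives d_i1 = 7.661 cm.
Its lateral magnification is m_1 = -d_i1/d_o1 = -(7.661)/19.5 = -0.3929.
This image would form 7.661 cm past lens 1, i.e. 4.161 cm beyond lens 2, so it is a virtual object for lens 2: d_o2 = 3.5 - 7.661 = -4.161 cm.
Applying the thin-lens equation again with f_2 = -13 cm and d_o2 = -4.161 cm gives d_i2 = 6.119 cm.
m_2 = -(6.119)/(-4.161) = 1.4707.
The system's lateral magnification is m_1 m_2 = (-0.3929)(1.4707) = -0.5778.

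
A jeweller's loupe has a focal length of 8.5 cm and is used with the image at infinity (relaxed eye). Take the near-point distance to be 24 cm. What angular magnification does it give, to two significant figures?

2.8

M = D/f = 24/8.5 = 2.824.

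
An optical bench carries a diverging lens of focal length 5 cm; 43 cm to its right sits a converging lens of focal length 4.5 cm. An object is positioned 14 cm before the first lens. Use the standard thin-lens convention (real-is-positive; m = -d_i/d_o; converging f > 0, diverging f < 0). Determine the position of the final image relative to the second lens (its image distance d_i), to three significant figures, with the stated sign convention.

Lens 1: 1/d_i1 = 1/f_1 - 1/d_o1 = 1/(-5) - 1/14 = -0.27143 cm^-1, so d_i1 = -3.684 cm.
With d_i1 < 0 the first image is virtual and lies on the object side; the object distance for lens 2 is d_o2 = 43 - (-3.684) = 46.684 cm.
Lens 2: 1/d_i2 = 1/f_2 - 1/d_o2 = 1/4.5 - 1/(46.684) = 0.20080 cm^-1, so d_i2 = 4.980 cm.

4.98 cm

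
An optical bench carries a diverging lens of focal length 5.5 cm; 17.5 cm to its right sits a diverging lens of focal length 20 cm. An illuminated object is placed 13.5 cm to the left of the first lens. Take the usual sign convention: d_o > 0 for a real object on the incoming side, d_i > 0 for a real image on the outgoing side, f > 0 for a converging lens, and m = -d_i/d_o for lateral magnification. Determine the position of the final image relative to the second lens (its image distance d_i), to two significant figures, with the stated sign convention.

First lens: d_i1 = 1/(1/(-5.5) - 1/13.5) = -3.908 cm.
With d_i1 < 0 the first image is virtual and lies on the object side; the object distance for lens 2 is d_o2 = 17.5 - (-3.908) = 21.408 cm.
Second lens: d_i2 = 1/(1/(-20) - 1/(21.408)) = -10.340 cm.

-10 cm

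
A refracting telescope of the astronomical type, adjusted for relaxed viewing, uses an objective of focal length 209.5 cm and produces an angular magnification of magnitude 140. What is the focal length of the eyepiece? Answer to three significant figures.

|M| = f_obj/f_eye, so f_eye = f_obj/|M| = 209.5/140.0 = 1.496 cm.

1.50 cm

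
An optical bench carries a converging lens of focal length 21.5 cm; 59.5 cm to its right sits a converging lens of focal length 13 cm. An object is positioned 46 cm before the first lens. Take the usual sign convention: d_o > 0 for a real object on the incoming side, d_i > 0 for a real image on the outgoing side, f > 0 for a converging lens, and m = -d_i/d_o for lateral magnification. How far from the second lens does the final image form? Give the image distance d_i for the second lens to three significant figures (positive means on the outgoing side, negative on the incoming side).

Applying the thin-lens equation to the first lens, 1/21.5 = 1/46 + 1/d_i1, which gives d_i1 = 40.367 cm.
The intermediate image is 40.367 cm to the right of lens 1, so d_o2 = L - d_i1 = 59.5 - 40.367 = 19.133 cm.
Applying the thin-lens equation again with f_2 = 13 cm and d_o2 = 19.133 cm gives d_i2 = 40.557 cm.

40.6 cm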